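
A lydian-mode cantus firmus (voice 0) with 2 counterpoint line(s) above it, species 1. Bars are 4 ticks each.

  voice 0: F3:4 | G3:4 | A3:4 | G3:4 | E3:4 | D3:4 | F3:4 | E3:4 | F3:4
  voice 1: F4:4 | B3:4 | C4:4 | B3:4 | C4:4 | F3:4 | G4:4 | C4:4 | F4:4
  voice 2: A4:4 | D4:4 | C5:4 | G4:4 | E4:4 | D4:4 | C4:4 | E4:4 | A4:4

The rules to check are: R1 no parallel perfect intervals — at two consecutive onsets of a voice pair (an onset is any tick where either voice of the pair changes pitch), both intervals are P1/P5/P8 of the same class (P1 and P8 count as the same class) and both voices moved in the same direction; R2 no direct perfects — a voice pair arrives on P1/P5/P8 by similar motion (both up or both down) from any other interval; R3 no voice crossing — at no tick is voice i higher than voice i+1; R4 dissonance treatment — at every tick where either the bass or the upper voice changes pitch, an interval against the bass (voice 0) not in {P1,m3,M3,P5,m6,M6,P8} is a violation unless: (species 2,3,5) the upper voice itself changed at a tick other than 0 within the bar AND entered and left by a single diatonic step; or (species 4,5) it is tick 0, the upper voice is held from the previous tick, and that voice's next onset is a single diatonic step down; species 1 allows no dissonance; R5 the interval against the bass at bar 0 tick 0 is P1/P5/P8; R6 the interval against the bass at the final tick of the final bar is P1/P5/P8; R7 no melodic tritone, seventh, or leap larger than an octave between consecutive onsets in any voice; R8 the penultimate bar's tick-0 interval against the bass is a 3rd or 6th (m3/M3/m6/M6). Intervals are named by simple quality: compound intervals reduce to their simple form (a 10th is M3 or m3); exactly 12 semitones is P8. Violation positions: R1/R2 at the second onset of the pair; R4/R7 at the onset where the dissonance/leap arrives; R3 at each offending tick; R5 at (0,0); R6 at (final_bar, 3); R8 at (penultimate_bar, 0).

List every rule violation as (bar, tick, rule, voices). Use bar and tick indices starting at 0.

bar 0: v0=F3 v1=F4 v2=A4 downbeat M3
bar 1: v0=G3 v1=B3 v2=D4 downbeat P5
bar 2: v0=A3 v1=C4 v2=C5 downbeat m3
bar 3: v0=G3 v1=B3 v2=G4 downbeat P8
bar 4: v0=E3 v1=C4 v2=E4 downbeat P8
bar 5: v0=D3 v1=F3 v2=D4 downbeat P8
bar 6: v0=F3 v1=G4 v2=C4 downbeat P5
bar 7: v0=E3 v1=C4 v2=E4 downbeat P8
bar 8: v0=F3 v1=F4 v2=A4 downbeat M3
  -> R5 @ bar 0 tick 0 v(0, 2): opens on M3
  -> R7 @ bar 1 tick 0 v(1,): F4->B3 leap 6st
  -> R2 @ bar 2 tick 0 v(1, 2): B3/D4 m3 -> C4/C5 P8 similar
  -> R7 @ bar 2 tick 0 v(2,): D4->C5 leap 10st
  -> R2 @ bar 3 tick 0 v(0, 2): A3/C5 m3 -> G3/G4 P8 similar
  -> R1 @ bar 4 tick 0 v(0, 2): G3/G4 P8 -> E3/E4 P8 similar
  -> R1 @ bar 5 tick 0 v(0, 2): E3/E4 P8 -> D3/D4 P8 similar
  -> R3 @ bar 6 tick 0 v(1, 2): G4 above C4
  -> R4 @ bar 6 tick 0 v(0, 1): F3/G4 M2 untreated
  -> R7 @ bar 6 tick 0 v(1,): F3->G4 leap 14st
  -> R3 @ bar 6 tick 1 v(1, 2): G4 above C4
  -> R3 @ bar 6 tick 2 v(1, 2): G4 above C4
  -> R3 @ bar 6 tick 3 v(1, 2): G4 above C4
  -> R8 @ bar 7 tick 0 v(0, 2): penult P8 not 3rd/6th
  -> R2 @ bar 8 tick 0 v(0, 1): E3/C4 m6 -> F3/F4 P8 similar
  -> R6 @ bar 8 tick 3 v(0, 2): closes on M3

(0, 0, R5, (0, 2))
(1, 0, R7, (1,))
(2, 0, R2, (1, 2))
(2, 0, R7, (2,))
(3, 0, R2, (0, 2))
(4, 0, R1, (0, 2))
(5, 0, R1, (0, 2))
(6, 0, R3, (1, 2))
(6, 0, R4, (0, 1))
(6, 0, R7, (1,))
(6, 1, R3, (1, 2))
(6, 2, R3, (1, 2))
(6, 3, R3, (1, 2))
(7, 0, R8, (0, 2))
(8, 0, R2, (0, 1))
(8, 3, R6, (0, 2))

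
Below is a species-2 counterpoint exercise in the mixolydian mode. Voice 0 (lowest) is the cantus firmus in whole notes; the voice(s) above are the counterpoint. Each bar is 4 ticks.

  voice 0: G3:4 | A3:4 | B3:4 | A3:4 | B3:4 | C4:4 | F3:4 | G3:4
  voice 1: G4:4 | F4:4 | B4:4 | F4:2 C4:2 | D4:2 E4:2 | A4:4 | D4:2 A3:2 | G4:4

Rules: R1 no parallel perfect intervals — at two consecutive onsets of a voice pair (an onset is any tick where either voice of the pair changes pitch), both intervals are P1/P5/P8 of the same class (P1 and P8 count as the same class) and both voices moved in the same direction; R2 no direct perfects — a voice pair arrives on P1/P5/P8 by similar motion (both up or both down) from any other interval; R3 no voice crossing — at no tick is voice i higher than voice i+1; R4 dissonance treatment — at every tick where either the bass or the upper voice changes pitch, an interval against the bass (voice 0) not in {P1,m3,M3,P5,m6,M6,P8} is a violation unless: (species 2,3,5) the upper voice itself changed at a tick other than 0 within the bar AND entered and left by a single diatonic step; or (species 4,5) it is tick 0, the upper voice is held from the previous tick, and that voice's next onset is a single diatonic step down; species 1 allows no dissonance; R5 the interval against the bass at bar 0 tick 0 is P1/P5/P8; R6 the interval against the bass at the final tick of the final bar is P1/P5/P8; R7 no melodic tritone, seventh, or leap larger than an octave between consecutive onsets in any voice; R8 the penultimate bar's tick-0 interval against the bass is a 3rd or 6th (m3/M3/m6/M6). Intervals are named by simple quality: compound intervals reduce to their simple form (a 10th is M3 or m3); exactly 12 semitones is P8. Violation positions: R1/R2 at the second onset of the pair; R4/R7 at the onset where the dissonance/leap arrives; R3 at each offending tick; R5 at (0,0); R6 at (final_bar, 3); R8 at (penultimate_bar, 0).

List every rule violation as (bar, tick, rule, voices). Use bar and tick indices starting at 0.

(2, 0, R2, (0, 1))
(2, 0, R7, (1,))
(3, 0, R7, (1,))
(4, 2, R4, (0, 1))
(7, 0, R2, (0, 1))
(7, 0, R7, (1,))

bar 0: v0=G3 v1=G4 downbeat P8
bar 1: v0=A3 v1=F4 downbeat m6
bar 2: v0=B3 v1=B4 downbeat P8
bar 3: v0=A3 v1=F4 downbeat m6
bar 4: v0=B3 v1=D4 downbeat m3
bar 5: v0=C4 v1=A4 downbeat M6
bar 6: v0=F3 v1=D4 downbeat M6
bar 7: v0=G3 v1=G4 downbeat P8
  -> R2 @ bar 2 tick 0 v(0, 1): A3/F4 m6 -> B3/B4 P8 similar
  -> R7 @ bar 2 tick 0 v(1,): F4->B4 leap 6st
  -> R7 @ bar 3 tick 0 v(1,): B4->F4 leap 6st
  -> R4 @ bar 4 tick 2 v(0, 1): B3/E4 P4 untreated
  -> R2 @ bar 7 tick 0 v(0, 1): F3/A3 M3 -> G3/G4 P8 similar
  -> R7 @ bar 7 tick 0 v(1,): A3->G4 leap 10st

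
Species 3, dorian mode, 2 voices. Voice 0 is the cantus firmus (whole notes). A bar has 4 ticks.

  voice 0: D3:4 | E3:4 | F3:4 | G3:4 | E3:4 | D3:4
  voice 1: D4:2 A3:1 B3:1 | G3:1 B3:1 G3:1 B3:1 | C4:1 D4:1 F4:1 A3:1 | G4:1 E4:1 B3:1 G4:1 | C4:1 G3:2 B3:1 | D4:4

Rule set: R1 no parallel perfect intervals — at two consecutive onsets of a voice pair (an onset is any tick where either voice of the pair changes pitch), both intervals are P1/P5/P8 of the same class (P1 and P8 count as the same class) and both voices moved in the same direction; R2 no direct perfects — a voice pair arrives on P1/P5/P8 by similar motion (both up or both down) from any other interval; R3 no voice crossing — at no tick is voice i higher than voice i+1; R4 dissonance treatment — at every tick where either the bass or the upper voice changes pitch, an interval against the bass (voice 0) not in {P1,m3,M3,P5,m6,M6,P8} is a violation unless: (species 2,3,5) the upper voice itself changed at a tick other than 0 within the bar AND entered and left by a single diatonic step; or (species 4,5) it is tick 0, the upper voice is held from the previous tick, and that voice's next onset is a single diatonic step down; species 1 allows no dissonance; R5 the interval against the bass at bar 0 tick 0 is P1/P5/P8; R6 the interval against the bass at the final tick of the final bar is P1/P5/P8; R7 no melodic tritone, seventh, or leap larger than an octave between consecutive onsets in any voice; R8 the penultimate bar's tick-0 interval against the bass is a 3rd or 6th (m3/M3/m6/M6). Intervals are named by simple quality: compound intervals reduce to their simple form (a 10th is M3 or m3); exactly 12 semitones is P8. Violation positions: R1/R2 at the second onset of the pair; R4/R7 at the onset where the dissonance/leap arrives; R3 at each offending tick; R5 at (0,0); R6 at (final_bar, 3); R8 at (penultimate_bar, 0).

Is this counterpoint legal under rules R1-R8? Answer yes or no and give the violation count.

bar 0: v0=D3 v1=D4 (P8)
bar 1: v0=E3 v1=G3 (m3)
bar 2: v0=F3 v1=C4 (P5)
bar 3: v0=G3 v1=G4 (P8)
bar 4: v0=E3 v1=C4 (m6)
bar 5: v0=D3 v1=D4 (P8)
  R1 @ bar2.0: E3/B3 P5 -> F3/C4 P5 similar
  R2 @ bar3.0: F3/A3 M3 -> G3/G4 P8 similar
  R7 @ bar3.0: A3->G4 leap 10st

No (3 violations)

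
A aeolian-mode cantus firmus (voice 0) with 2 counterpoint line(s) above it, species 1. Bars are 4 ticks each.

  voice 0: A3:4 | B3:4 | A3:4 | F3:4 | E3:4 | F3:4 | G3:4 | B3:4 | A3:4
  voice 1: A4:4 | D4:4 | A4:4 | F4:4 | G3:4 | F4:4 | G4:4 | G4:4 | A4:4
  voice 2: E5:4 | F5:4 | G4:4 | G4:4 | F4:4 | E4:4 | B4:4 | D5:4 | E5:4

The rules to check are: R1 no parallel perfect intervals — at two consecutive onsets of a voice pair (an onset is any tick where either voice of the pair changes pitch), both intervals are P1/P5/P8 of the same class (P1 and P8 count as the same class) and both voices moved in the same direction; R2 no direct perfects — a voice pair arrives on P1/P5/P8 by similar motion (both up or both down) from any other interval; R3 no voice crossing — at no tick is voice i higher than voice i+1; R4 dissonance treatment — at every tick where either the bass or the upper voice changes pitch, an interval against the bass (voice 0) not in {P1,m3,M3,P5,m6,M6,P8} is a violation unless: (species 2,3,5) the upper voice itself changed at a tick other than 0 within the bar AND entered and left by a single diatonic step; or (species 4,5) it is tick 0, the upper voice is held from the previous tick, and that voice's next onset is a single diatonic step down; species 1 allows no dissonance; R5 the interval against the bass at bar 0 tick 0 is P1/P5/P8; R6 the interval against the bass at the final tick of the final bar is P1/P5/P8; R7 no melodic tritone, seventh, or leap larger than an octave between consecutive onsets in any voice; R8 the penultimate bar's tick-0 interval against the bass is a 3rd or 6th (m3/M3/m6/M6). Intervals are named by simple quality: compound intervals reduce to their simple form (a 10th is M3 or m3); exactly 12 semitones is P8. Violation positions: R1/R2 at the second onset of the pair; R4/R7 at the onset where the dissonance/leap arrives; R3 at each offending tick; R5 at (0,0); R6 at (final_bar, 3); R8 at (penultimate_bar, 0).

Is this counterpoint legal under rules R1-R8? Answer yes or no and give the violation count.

No (20 violations)

bar 0: v0=A3 v1=A4 v2=E5 (P5)
bar 1: v0=B3 v1=D4 v2=F5 (TT)
bar 2: v0=A3 v1=A4 v2=G4 (m7)
bar 3: v0=F3 v1=F4 v2=G4 (M2)
bar 4: v0=E3 v1=G3 v2=F4 (m2)
bar 5: v0=F3 v1=F4 v2=E4 (M7)
bar 6: v0=G3 v1=G4 v2=B4 (M3)
bar 7: v0=B3 v1=G4 v2=D5 (m3)
bar 8: v0=A3 v1=A4 v2=E5 (P5)
  R4 @ bar1.0: B3/F5 TT untreated
  R3 @ bar2.0: A4 above G4
  R4 @ bar2.0: A3/G4 m7 untreated
  R7 @ bar2.0: F5->G4 leap 10st
  R3 @ bar2.1: A4 above G4
  R3 @ bar2.2: A4 above G4
  R3 @ bar2.3: A4 above G4
  R1 @ bar3.0: A3/A4 P8 -> F3/F4 P8 similar
  R4 @ bar3.0: F3/G4 M2 untreated
  R4 @ bar4.0: E3/F4 m2 untreated
  R7 @ bar4.0: F4->G3 leap 10st
  R2 @ bar5.0: E3/G3 m3 -> F3/F4 P8 similar
  R3 @ bar5.0: F4 above E4
  R4 @ bar5.0: F3/E4 M7 untreated
  R7 @ bar5.0: G3->F4 leap 10st
  R3 @ bar5.1: F4 above E4
  R3 @ bar5.2: F4 above E4
  R3 @ bar5.3: F4 above E4
  R1 @ bar6.0: F3/F4 P8 -> G3/G4 P8 similar
  R1 @ bar8.0: G4/D5 P5 -> A4/E5 P5 similar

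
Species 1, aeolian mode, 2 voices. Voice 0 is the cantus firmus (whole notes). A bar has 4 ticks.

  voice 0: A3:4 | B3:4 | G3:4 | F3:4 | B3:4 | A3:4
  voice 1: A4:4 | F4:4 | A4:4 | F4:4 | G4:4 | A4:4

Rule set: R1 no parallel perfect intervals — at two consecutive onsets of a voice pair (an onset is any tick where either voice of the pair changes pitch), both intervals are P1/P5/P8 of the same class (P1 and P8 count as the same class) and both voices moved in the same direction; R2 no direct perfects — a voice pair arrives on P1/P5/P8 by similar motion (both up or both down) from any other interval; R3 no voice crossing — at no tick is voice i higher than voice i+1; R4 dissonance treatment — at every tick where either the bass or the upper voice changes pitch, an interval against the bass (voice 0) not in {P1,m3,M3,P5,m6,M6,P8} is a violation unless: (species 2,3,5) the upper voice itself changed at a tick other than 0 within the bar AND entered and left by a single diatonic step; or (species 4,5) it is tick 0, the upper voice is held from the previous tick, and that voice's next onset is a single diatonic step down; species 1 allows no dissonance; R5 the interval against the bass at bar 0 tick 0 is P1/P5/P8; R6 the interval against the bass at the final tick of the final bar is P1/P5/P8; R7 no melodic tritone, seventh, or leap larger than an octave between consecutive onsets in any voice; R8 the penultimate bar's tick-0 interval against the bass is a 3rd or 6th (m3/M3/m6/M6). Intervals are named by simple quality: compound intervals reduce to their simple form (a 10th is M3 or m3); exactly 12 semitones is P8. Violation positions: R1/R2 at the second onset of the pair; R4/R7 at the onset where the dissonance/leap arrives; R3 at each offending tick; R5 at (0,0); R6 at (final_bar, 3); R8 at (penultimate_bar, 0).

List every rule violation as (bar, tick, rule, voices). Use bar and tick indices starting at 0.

(1, 0, R4, (0, 1))
(2, 0, R4, (0, 1))
(3, 0, R2, (0, 1))
(4, 0, R7, (0,))

bar 0: v0=A3 v1=A4 downbeat P8
bar 1: v0=B3 v1=F4 downbeat TT
bar 2: v0=G3 v1=A4 downbeat M2
bar 3: v0=F3 v1=F4 downbeat P8
bar 4: v0=B3 v1=G4 downbeat m6
bar 5: v0=A3 v1=A4 downbeat P8
  -> R4 @ bar 1 tick 0 v(0, 1): B3/F4 TT untreated
  -> R4 @ bar 2 tick 0 v(0, 1): G3/A4 M2 untreated
  -> R2 @ bar 3 tick 0 v(0, 1): G3/A4 M2 -> F3/F4 P8 similar
  -> R7 @ bar 4 tick 0 v(0,): F3->B3 leap 6st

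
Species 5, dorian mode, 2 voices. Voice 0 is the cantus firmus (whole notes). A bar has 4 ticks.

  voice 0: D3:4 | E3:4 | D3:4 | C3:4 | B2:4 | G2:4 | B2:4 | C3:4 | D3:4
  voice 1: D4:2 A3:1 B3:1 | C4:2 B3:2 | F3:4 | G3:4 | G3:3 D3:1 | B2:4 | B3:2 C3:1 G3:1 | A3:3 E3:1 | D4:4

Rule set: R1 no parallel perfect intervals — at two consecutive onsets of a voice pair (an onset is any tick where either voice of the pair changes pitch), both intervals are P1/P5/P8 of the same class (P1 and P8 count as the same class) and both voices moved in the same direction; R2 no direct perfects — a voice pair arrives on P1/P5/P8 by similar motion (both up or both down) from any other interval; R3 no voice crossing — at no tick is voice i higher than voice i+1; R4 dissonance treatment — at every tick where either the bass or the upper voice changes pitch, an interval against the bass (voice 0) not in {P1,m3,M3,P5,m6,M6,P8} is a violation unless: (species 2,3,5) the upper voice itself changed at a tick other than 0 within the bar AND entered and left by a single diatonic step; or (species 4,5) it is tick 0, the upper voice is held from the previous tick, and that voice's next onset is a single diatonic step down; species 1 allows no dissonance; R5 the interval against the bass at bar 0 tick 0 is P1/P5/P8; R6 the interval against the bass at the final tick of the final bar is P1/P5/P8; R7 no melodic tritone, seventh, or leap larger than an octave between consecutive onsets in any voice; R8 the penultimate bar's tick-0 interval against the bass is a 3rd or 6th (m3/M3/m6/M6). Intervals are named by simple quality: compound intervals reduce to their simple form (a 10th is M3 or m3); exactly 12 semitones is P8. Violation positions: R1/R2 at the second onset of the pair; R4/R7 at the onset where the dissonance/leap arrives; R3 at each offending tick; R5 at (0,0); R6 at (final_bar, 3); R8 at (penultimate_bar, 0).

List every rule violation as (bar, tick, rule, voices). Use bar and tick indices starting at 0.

(2, 0, R7, (1,))
(6, 0, R2, (0, 1))
(6, 2, R4, (0, 1))
(6, 2, R7, (1,))
(8, 0, R2, (0, 1))
(8, 0, R7, (1,))

bar 0: v0=D3 v1=D4 downbeat P8
bar 1: v0=E3 v1=C4 downbeat m6
bar 2: v0=D3 v1=F3 downbeat m3
bar 3: v0=C3 v1=G3 downbeat P5
bar 4: v0=B2 v1=G3 downbeat m6
bar 5: v0=G2 v1=B2 downbeat M3
bar 6: v0=B2 v1=B3 downbeat P8
bar 7: v0=C3 v1=A3 downbeat M6
bar 8: v0=D3 v1=D4 downbeat P8
  -> R7 @ bar 2 tick 0 v(1,): B3->F3 leap 6st
  -> R2 @ bar 6 tick 0 v(0, 1): G2/B2 M3 -> B2/B3 P8 similar
  -> R4 @ bar 6 tick 2 v(0, 1): B2/C3 m2 untreated
  -> R7 @ bar 6 tick 2 v(1,): B3->C3 leap 11st
  -> R2 @ bar 8 tick 0 v(0, 1): C3/E3 M3 -> D3/D4 P8 similar
  -> R7 @ bar 8 tick 0 v(1,): E3->D4 leap 10st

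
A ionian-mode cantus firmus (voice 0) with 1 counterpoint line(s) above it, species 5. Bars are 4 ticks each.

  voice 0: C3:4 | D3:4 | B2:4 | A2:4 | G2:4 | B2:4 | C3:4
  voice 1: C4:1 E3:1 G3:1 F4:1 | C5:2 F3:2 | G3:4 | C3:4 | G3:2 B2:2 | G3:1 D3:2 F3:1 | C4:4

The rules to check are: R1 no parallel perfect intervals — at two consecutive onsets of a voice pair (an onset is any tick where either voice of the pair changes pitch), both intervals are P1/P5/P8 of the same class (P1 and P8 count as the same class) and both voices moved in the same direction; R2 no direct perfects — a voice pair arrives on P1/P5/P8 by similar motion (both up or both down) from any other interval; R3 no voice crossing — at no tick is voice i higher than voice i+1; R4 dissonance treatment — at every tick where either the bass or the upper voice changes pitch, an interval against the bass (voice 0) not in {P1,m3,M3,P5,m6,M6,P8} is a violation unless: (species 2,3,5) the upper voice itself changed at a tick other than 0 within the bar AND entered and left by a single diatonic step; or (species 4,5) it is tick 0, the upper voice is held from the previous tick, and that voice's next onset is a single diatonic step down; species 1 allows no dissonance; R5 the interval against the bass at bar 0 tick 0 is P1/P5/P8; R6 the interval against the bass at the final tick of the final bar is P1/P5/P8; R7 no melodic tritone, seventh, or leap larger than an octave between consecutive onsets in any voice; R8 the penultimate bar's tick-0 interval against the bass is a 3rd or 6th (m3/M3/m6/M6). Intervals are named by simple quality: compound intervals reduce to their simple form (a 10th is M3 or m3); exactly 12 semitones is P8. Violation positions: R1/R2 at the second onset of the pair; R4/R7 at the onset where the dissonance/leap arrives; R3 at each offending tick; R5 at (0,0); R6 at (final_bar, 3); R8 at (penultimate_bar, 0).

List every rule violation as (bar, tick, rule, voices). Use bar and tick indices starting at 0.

(0, 3, R4, (0, 1))
(0, 3, R7, (1,))
(1, 0, R4, (0, 1))
(1, 2, R7, (1,))
(5, 3, R4, (0, 1))
(6, 0, R2, (0, 1))

bar 0: v0=C3 v1=C4 downbeat P8
bar 1: v0=D3 v1=C5 downbeat m7
bar 2: v0=B2 v1=G3 downbeat m6
bar 3: v0=A2 v1=C3 downbeat m3
bar 4: v0=G2 v1=G3 downbeat P8
bar 5: v0=B2 v1=G3 downbeat m6
bar 6: v0=C3 v1=C4 downbeat P8
  -> R4 @ bar 0 tick 3 v(0, 1): C3/F4 P4 untreated
  -> R7 @ bar 0 tick 3 v(1,): G3->F4 leap 10st
  -> R4 @ bar 1 tick 0 v(0, 1): D3/C5 m7 untreated
  -> R7 @ bar 1 tick 2 v(1,): C5->F3 leap 19st
  -> R4 @ bar 5 tick 3 v(0, 1): B2/F3 TT untreated
  -> R2 @ bar 6 tick 0 v(0, 1): B2/F3 TT -> C3/C4 P8 similar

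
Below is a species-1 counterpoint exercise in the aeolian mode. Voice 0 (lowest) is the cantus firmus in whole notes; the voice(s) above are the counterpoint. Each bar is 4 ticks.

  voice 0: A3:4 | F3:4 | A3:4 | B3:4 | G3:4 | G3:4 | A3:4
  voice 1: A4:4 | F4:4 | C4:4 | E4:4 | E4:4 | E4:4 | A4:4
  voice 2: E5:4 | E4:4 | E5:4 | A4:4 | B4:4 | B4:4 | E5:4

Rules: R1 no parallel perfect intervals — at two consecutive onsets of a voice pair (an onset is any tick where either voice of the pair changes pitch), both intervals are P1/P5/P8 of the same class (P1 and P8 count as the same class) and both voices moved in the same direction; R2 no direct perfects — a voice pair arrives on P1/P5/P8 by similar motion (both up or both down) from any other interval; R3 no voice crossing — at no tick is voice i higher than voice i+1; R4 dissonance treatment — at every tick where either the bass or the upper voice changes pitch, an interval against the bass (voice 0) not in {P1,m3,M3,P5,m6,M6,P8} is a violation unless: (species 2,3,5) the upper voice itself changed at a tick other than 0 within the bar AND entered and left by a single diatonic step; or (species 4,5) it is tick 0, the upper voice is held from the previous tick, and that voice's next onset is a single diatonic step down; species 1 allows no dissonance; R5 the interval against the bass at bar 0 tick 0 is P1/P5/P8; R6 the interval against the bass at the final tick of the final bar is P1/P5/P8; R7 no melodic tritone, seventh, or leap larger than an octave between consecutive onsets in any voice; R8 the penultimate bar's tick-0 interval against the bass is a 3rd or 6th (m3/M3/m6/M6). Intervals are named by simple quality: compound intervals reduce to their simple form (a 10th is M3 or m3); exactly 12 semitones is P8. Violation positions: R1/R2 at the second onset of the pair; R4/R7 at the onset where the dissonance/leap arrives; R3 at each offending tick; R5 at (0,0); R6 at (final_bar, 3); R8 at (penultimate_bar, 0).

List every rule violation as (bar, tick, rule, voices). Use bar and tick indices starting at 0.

bar 0: v0=A3 v1=A4 v2=E5 downbeat P5
bar 1: v0=F3 v1=F4 v2=E4 downbeat M7
bar 2: v0=A3 v1=C4 v2=E5 downbeat P5
bar 3: v0=B3 v1=E4 v2=A4 downbeat m7
bar 4: v0=G3 v1=E4 v2=B4 downbeat M3
bar 5: v0=G3 v1=E4 v2=B4 downbeat M3
bar 6: v0=A3 v1=A4 v2=E5 downbeat P5
  -> R1 @ bar 1 tick 0 v(0, 1): A3/A4 P8 -> F3/F4 P8 similar
  -> R3 @ bar 1 tick 0 v(1, 2): F4 above E4
  -> R4 @ bar 1 tick 0 v(0, 2): F3/E4 M7 untreated
  -> R3 @ bar 1 tick 1 v(1, 2): F4 above E4
  -> R3 @ bar 1 tick 2 v(1, 2): F4 above E4
  -> R3 @ bar 1 tick 3 v(1, 2): F4 above E4
  -> R2 @ bar 2 tick 0 v(0, 2): F3/E4 M7 -> A3/E5 P5 similar
  -> R4 @ bar 3 tick 0 v(0, 1): B3/E4 P4 untreated
  -> R4 @ bar 3 tick 0 v(0, 2): B3/A4 m7 untreated
  -> R1 @ bar 6 tick 0 v(1, 2): E4/B4 P5 -> A4/E5 P5 similar
  -> R2 @ bar 6 tick 0 v(0, 1): G3/E4 M6 -> A3/A4 P8 similar
  -> R2 @ bar 6 tick 0 v(0, 2): G3/B4 M3 -> A3/E5 P5 similar

(1, 0, R1, (0, 1))
(1, 0, R3, (1, 2))
(1, 0, R4, (0, 2))
(1, 1, R3, (1, 2))
(1, 2, R3, (1, 2))
(1, 3, R3, (1, 2))
(2, 0, R2, (0, 2))
(3, 0, R4, (0, 1))
(3, 0, R4, (0, 2))
(6, 0, R1, (1, 2))
(6, 0, R2, (0, 1))
(6, 0, R2, (0, 2))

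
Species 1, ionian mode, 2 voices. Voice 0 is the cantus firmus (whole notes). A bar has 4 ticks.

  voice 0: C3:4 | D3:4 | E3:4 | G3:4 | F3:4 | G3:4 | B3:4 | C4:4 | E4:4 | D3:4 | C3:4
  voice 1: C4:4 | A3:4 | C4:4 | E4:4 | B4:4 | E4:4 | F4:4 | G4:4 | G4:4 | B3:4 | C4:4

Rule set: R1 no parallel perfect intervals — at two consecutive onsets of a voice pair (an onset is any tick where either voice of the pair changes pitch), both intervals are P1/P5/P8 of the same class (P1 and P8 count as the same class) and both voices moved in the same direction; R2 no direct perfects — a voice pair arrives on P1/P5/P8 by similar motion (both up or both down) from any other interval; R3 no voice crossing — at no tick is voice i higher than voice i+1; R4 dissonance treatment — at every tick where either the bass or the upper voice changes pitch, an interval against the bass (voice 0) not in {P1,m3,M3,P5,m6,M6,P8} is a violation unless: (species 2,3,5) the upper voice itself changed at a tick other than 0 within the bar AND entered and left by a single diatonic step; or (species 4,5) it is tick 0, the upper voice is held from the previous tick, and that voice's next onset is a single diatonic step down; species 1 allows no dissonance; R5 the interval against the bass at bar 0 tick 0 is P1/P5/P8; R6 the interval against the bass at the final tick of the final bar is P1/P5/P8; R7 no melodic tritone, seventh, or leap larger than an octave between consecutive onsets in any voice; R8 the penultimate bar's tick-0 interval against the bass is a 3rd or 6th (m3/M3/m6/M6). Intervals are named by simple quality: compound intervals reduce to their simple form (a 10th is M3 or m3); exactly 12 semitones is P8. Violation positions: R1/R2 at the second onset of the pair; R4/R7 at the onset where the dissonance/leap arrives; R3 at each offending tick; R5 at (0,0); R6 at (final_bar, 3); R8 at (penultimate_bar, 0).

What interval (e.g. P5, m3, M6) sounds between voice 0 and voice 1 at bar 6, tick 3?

TT

voice 0=B3 voice 1=F4 -> TT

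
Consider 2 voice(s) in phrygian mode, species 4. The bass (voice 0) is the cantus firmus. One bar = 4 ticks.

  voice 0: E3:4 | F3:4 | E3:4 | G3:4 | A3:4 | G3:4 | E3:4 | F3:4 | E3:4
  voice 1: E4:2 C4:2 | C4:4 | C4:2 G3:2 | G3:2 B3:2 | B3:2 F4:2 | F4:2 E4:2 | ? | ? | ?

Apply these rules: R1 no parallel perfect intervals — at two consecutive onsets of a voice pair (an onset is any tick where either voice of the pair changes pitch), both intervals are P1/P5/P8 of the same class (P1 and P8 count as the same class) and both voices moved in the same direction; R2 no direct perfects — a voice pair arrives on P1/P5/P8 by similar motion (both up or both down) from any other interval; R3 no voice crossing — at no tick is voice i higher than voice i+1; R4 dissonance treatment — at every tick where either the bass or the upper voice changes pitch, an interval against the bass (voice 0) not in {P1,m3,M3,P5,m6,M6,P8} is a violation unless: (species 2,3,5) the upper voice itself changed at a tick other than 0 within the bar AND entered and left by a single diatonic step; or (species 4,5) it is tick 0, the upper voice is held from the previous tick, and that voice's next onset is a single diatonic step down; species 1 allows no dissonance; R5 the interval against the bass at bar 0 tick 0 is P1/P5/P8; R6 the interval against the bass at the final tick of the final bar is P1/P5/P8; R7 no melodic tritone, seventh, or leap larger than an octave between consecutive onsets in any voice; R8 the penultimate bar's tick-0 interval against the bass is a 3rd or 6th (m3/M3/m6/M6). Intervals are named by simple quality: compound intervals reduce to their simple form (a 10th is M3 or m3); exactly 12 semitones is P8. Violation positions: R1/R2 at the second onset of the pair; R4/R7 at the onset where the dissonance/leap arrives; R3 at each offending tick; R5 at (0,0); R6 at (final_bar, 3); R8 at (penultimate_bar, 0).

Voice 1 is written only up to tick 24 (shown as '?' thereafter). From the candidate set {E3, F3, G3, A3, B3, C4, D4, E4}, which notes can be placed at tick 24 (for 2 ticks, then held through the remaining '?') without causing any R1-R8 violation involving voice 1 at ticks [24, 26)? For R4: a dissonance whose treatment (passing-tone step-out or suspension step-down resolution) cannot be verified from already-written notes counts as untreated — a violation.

E3: violates R2
F3: violates R4,R7
G3: legal
A3: violates R4
B3: violates R2
C4: legal
D4: violates R4
E4: legal

{C4, E4, G3}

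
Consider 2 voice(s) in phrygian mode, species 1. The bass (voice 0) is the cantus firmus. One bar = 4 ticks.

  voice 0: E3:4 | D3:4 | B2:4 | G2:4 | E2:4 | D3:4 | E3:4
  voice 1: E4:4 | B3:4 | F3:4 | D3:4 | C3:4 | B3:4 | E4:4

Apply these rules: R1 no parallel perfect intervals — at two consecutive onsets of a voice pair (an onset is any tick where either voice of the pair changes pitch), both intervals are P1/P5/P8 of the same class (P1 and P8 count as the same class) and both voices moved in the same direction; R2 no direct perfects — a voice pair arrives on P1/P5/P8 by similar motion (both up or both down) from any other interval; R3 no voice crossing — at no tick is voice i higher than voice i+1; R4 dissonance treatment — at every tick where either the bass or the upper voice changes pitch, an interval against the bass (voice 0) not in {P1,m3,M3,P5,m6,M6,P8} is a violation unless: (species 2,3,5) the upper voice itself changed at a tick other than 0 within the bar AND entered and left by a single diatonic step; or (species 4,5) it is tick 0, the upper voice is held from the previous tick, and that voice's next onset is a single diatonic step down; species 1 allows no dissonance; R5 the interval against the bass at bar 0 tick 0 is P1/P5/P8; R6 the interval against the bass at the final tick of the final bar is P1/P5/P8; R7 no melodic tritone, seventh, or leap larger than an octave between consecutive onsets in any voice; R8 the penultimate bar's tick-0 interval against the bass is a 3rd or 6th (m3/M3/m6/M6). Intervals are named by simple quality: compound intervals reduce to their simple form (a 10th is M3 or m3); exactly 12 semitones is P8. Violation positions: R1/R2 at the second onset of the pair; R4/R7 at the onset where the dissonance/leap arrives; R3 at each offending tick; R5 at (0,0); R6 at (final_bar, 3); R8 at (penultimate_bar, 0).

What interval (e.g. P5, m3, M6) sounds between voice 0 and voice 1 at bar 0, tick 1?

P8

voice 0=E3 voice 1=E4 -> P8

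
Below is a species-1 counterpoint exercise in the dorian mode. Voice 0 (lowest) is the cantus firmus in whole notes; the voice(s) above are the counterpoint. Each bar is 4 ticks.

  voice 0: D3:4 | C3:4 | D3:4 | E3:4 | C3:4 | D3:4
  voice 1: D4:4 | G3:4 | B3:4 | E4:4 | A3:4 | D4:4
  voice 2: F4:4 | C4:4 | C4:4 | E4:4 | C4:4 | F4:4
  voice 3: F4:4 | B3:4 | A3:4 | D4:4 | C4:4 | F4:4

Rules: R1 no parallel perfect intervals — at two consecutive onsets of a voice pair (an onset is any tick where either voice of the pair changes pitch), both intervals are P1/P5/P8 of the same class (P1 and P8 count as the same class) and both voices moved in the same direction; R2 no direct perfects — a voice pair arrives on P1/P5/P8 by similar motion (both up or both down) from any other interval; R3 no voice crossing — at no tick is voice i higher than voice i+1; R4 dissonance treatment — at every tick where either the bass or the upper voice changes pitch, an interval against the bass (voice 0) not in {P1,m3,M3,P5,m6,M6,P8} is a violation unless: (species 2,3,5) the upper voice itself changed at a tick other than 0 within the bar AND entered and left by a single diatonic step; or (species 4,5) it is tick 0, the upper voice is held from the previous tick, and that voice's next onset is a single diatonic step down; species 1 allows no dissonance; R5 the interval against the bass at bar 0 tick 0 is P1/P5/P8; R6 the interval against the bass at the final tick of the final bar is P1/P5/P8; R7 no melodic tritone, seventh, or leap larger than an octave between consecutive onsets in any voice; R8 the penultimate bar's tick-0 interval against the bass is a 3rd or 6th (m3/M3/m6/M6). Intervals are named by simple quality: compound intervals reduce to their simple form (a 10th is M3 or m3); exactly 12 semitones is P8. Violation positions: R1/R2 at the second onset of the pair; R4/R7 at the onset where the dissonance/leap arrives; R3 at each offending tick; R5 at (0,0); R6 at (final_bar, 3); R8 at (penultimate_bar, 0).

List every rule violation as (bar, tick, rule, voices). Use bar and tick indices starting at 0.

(0, 0, R5, (0, 2))
(0, 0, R5, (0, 3))
(1, 0, R2, (0, 1))
(1, 0, R2, (0, 2))
(1, 0, R3, (2, 3))
(1, 0, R4, (0, 3))
(1, 0, R7, (3,))
(1, 1, R3, (2, 3))
(1, 2, R3, (2, 3))
(1, 3, R3, (2, 3))
(2, 0, R3, (2, 3))
(2, 0, R4, (0, 2))
(2, 1, R3, (2, 3))
(2, 2, R3, (2, 3))
(2, 3, R3, (2, 3))
(3, 0, R2, (0, 1))
(3, 0, R2, (0, 2))
(3, 0, R2, (1, 2))
(3, 0, R3, (2, 3))
(3, 0, R4, (0, 3))
(3, 1, R3, (2, 3))
(3, 2, R3, (2, 3))
(3, 3, R3, (2, 3))
(4, 0, R1, (0, 2))
(4, 0, R2, (0, 3))
(4, 0, R2, (2, 3))
(4, 0, R8, (0, 2))
(4, 0, R8, (0, 3))
(5, 0, R1, (2, 3))
(5, 0, R2, (0, 1))
(5, 3, R6, (0, 2))
(5, 3, R6, (0, 3))

bar 0: v0=D3 v1=D4 v2=F4 v3=F4 downbeat m3
bar 1: v0=C3 v1=G3 v2=C4 v3=B3 downbeat M7
bar 2: v0=D3 v1=B3 v2=C4 v3=A3 downbeat P5
bar 3: v0=E3 v1=E4 v2=E4 v3=D4 downbeat m7
bar 4: v0=C3 v1=A3 v2=C4 v3=C4 downbeat P8
bar 5: v0=D3 v1=D4 v2=F4 v3=F4 downbeat m3
  -> R5 @ bar 0 tick 0 v(0, 2): opens on m3
  -> R5 @ bar 0 tick 0 v(0, 3): opens on m3
  -> R2 @ bar 1 tick 0 v(0, 1): D3/D4 P8 -> C3/G3 P5 similar
  -> R2 @ bar 1 tick 0 v(0, 2): D3/F4 m3 -> C3/C4 P8 similar
  -> R3 @ bar 1 tick 0 v(2, 3): C4 above B3
  -> R4 @ bar 1 tick 0 v(0, 3): C3/B3 M7 untreated
  -> R7 @ bar 1 tick 0 v(3,): F4->B3 leap 6st
  -> R3 @ bar 1 tick 1 v(2, 3): C4 above B3
  -> R3 @ bar 1 tick 2 v(2, 3): C4 above B3
  -> R3 @ bar 1 tick 3 v(2, 3): C4 above B3
  -> R3 @ bar 2 tick 0 v(2, 3): C4 above A3
  -> R4 @ bar 2 tick 0 v(0, 2): D3/C4 m7 untreated
  -> R3 @ bar 2 tick 1 v(2, 3): C4 above A3
  -> R3 @ bar 2 tick 2 v(2, 3): C4 above A3
  -> R3 @ bar 2 tick 3 v(2, 3): C4 above A3
  -> R2 @ bar 3 tick 0 v(0, 1): D3/B3 M6 -> E3/E4 P8 similar
  -> R2 @ bar 3 tick 0 v(0, 2): D3/C4 m7 -> E3/E4 P8 similar
  -> R2 @ bar 3 tick 0 v(1, 2): B3/C4 m2 -> E4/E4 P1 similar
  -> R3 @ bar 3 tick 0 v(2, 3): E4 above D4
  -> R4 @ bar 3 tick 0 v(0, 3): E3/D4 m7 untreated
  -> R3 @ bar 3 tick 1 v(2, 3): E4 above D4
  -> R3 @ bar 3 tick 2 v(2, 3): E4 above D4
  -> R3 @ bar 3 tick 3 v(2, 3): E4 above D4
  -> R1 @ bar 4 tick 0 v(0, 2): E3/E4 P8 -> C3/C4 P8 similar
  -> R2 @ bar 4 tick 0 v(0, 3): E3/D4 m7 -> C3/C4 P8 similar
  -> R2 @ bar 4 tick 0 v(2, 3): E4/D4 M2 -> C4/C4 P1 similar
  -> R8 @ bar 4 tick 0 v(0, 2): penult P8 not 3rd/6th
  -> R8 @ bar 4 tick 0 v(0, 3): penult P8 not 3rd/6th
  -> R1 @ bar 5 tick 0 v(2, 3): C4/C4 P1 -> F4/F4 P1 similar
  -> R2 @ bar 5 tick 0 v(0, 1): C3/A3 M6 -> D3/D4 P8 similar
  -> R6 @ bar 5 tick 3 v(0, 2): closes on m3
  -> R6 @ bar 5 tick 3 v(0, 3): closes on m3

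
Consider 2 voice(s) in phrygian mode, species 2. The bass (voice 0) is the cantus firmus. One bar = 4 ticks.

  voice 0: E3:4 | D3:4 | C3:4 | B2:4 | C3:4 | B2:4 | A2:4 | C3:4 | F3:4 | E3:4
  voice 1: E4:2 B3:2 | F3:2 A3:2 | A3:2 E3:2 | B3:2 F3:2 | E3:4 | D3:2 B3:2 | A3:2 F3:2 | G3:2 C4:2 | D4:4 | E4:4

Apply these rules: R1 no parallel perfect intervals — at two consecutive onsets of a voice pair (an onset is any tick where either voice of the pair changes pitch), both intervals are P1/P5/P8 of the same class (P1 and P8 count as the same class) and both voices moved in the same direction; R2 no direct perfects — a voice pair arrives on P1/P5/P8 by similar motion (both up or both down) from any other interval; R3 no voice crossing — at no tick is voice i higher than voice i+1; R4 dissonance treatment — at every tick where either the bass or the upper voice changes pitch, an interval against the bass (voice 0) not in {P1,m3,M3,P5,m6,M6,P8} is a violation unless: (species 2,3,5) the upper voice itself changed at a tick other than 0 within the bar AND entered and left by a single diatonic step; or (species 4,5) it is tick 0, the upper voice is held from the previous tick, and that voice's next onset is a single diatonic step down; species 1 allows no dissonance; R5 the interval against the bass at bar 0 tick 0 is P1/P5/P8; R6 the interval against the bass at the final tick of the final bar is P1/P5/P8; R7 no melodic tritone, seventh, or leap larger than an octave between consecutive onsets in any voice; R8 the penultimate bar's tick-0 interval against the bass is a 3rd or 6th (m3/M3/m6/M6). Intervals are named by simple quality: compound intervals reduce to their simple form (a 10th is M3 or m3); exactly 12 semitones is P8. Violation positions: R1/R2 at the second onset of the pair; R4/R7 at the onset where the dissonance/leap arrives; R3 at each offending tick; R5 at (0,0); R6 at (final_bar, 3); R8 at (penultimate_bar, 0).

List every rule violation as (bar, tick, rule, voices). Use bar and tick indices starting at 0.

(1, 0, R7, (1,))
(3, 2, R4, (0, 1))
(3, 2, R7, (1,))
(6, 0, R1, (0, 1))
(7, 0, R2, (0, 1))

bar 0: v0=E3 v1=E4 downbeat P8
bar 1: v0=D3 v1=F3 downbeat m3
bar 2: v0=C3 v1=A3 downbeat M6
bar 3: v0=B2 v1=B3 downbeat P8
bar 4: v0=C3 v1=E3 downbeat M3
bar 5: v0=B2 v1=D3 downbeat m3
bar 6: v0=A2 v1=A3 downbeat P8
bar 7: v0=C3 v1=G3 downbeat P5
bar 8: v0=F3 v1=D4 downbeat M6
bar 9: v0=E3 v1=E4 downbeat P8
  -> R7 @ bar 1 tick 0 v(1,): B3->F3 leap 6st
  -> R4 @ bar 3 tick 2 v(0, 1): B2/F3 TT untreated
  -> R7 @ bar 3 tick 2 v(1,): B3->F3 leap 6st
  -> R1 @ bar 6 tick 0 v(0, 1): B2/B3 P8 -> A2/A3 P8 similar
  -> R2 @ bar 7 tick 0 v(0, 1): A2/F3 m6 -> C3/G3 P5 similar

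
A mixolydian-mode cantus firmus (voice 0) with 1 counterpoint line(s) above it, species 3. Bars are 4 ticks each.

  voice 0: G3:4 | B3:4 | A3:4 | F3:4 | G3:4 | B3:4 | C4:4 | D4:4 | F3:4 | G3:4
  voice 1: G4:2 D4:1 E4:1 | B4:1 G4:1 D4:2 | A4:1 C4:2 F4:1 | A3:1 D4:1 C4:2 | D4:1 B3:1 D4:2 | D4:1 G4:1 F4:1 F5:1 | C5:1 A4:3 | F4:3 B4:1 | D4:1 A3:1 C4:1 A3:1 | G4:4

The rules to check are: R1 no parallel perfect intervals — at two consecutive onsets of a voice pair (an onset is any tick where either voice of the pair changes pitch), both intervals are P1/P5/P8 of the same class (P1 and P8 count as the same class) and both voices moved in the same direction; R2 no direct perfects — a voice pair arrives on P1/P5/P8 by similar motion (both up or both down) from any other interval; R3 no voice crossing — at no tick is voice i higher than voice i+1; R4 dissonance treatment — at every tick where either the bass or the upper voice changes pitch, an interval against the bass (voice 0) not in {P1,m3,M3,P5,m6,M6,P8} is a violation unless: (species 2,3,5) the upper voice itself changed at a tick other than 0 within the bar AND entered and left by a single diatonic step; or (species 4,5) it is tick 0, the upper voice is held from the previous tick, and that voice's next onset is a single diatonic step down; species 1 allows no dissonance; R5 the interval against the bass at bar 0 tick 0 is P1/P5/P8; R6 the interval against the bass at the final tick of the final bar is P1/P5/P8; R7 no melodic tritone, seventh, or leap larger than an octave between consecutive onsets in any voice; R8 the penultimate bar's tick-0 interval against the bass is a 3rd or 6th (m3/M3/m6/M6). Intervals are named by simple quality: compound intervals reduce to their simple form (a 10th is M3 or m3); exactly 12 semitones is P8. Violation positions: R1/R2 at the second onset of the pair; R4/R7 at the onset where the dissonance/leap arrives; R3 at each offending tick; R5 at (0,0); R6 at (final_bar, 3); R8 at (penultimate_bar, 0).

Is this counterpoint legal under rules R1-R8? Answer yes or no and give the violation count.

bar 0: v0=G3 v1=G4 (P8)
bar 1: v0=B3 v1=B4 (P8)
bar 2: v0=A3 v1=A4 (P8)
bar 3: v0=F3 v1=A3 (M3)
bar 4: v0=G3 v1=D4 (P5)
bar 5: v0=B3 v1=D4 (m3)
bar 6: v0=C4 v1=C5 (P8)
bar 7: v0=D4 v1=F4 (m3)
bar 8: v0=F3 v1=D4 (M6)
bar 9: v0=G3 v1=G4 (P8)
  R2 @ bar1.0: G3/E4 M6 -> B3/B4 P8 similar
  R1 @ bar4.0: F3/C4 P5 -> G3/D4 P5 similar
  R4 @ bar5.2: B3/F4 TT untreated
  R4 @ bar5.3: B3/F5 TT untreated
  R7 @ bar7.3: F4->B4 leap 6st
  R2 @ bar9.0: F3/A3 M3 -> G3/G4 P8 similar
  R7 @ bar9.0: A3->G4 leap 10st

No (7 violations)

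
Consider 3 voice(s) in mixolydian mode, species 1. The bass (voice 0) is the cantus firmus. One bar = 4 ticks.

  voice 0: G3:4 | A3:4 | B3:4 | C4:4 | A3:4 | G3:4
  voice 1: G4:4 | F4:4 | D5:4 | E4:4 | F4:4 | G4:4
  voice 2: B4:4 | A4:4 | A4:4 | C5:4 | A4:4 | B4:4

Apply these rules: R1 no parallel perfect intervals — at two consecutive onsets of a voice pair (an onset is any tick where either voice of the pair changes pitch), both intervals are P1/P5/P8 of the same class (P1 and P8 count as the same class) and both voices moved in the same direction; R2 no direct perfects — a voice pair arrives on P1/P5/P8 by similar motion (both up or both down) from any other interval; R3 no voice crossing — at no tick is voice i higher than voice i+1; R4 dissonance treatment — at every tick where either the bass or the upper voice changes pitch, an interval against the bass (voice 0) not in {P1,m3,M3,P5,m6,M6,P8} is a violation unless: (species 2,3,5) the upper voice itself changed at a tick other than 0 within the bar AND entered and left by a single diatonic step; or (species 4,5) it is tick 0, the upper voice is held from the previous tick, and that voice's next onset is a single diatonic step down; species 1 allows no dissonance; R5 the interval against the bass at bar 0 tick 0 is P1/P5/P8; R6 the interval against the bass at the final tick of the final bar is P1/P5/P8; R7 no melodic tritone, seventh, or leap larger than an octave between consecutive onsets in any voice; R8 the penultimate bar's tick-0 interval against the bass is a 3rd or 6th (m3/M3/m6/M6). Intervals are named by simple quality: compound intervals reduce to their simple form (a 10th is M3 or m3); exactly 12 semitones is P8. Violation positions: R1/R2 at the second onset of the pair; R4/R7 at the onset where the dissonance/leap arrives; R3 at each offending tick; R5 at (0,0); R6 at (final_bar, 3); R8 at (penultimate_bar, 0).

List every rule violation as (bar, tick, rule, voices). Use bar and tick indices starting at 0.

(0, 0, R5, (0, 2))
(2, 0, R3, (1, 2))
(2, 0, R4, (0, 2))
(2, 1, R3, (1, 2))
(2, 2, R3, (1, 2))
(2, 3, R3, (1, 2))
(3, 0, R2, (0, 2))
(3, 0, R7, (1,))
(4, 0, R1, (0, 2))
(4, 0, R8, (0, 2))
(5, 3, R6, (0, 2))

bar 0: v0=G3 v1=G4 v2=B4 downbeat M3
bar 1: v0=A3 v1=F4 v2=A4 downbeat P8
bar 2: v0=B3 v1=D5 v2=A4 downbeat m7
bar 3: v0=C4 v1=E4 v2=C5 downbeat P8
bar 4: v0=A3 v1=F4 v2=A4 downbeat P8
bar 5: v0=G3 v1=G4 v2=B4 downbeat M3
  -> R5 @ bar 0 tick 0 v(0, 2): opens on M3
  -> R3 @ bar 2 tick 0 v(1, 2): D5 above A4
  -> R4 @ bar 2 tick 0 v(0, 2): B3/A4 m7 untreated
  -> R3 @ bar 2 tick 1 v(1, 2): D5 above A4
  -> R3 @ bar 2 tick 2 v(1, 2): D5 above A4
  -> R3 @ bar 2 tick 3 v(1, 2): D5 above A4
  -> R2 @ bar 3 tick 0 v(0, 2): B3/A4 m7 -> C4/C5 P8 similar
  -> R7 @ bar 3 tick 0 v(1,): D5->E4 leap 10st
  -> R1 @ bar 4 tick 0 v(0, 2): C4/C5 P8 -> A3/A4 P8 similar
  -> R8 @ bar 4 tick 0 v(0, 2): penult P8 not 3rd/6th
  -> R6 @ bar 5 tick 3 v(0, 2): closes on M3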